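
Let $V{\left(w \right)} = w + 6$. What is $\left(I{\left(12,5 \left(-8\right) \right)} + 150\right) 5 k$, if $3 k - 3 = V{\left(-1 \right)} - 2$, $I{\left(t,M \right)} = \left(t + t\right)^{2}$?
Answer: $7260$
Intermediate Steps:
$I{\left(t,M \right)} = 4 t^{2}$ ($I{\left(t,M \right)} = \left(2 t\right)^{2} = 4 t^{2}$)
$V{\left(w \right)} = 6 + w$
$k = 2$ ($k = 1 + \frac{\left(6 - 1\right) - 2}{3} = 1 + \frac{5 - 2}{3} = 1 + \frac{1}{3} \cdot 3 = 1 + 1 = 2$)
$\left(I{\left(12,5 \left(-8\right) \right)} + 150\right) 5 k = \left(4 \cdot 12^{2} + 150\right) 5 \cdot 2 = \left(4 \cdot 144 + 150\right) 10 = \left(576 + 150\right) 10 = 726 \cdot 10 = 7260$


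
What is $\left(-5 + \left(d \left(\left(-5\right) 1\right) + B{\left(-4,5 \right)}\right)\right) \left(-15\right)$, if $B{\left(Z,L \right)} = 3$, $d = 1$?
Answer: $105$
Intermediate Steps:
$\left(-5 + \left(d \left(\left(-5\right) 1\right) + B{\left(-4,5 \right)}\right)\right) \left(-15\right) = \left(-5 + \left(1 \left(\left(-5\right) 1\right) + 3\right)\right) \left(-15\right) = \left(-5 + \left(1 \left(-5\right) + 3\right)\right) \left(-15\right) = \left(-5 + \left(-5 + 3\right)\right) \left(-15\right) = \left(-5 - 2\right) \left(-15\right) = \left(-7\right) \left(-15\right) = 105$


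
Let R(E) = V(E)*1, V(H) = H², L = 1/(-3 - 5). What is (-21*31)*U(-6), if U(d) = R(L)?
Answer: -651/64 ≈ -10.172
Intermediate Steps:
L = -⅛ (L = 1/(-8) = -⅛ ≈ -0.12500)
R(E) = E² (R(E) = E²*1 = E²)
U(d) = 1/64 (U(d) = (-⅛)² = 1/64)
(-21*31)*U(-6) = -21*31*(1/64) = -651*1/64 = -651/64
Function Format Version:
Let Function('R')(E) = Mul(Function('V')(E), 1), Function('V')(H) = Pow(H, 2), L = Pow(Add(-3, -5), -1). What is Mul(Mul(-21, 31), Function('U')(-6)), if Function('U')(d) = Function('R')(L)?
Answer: Rational(-651, 64) ≈ -10.172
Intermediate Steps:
L = Rational(-1, 8) (L = Pow(-8, -1) = Rational(-1, 8) ≈ -0.12500)
Function('R')(E) = Pow(E, 2) (Function('R')(E) = Mul(Pow(E, 2), 1) = Pow(E, 2))
Function('U')(d) = Rational(1, 64) (Function('U')(d) = Pow(Rational(-1, 8), 2) = Rational(1, 64))
Mul(Mul(-21, 31), Function('U')(-6)) = Mul(Mul(-21, 31), Rational(1, 64)) = Mul(-651, Rational(1, 64)) = Rational(-651, 64)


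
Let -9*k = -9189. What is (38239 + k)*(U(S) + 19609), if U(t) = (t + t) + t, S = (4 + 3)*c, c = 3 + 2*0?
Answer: 772322720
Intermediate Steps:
k = 1021 (k = -⅑*(-9189) = 1021)
c = 3 (c = 3 + 0 = 3)
S = 21 (S = (4 + 3)*3 = 7*3 = 21)
U(t) = 3*t (U(t) = 2*t + t = 3*t)
(38239 + k)*(U(S) + 19609) = (38239 + 1021)*(3*21 + 19609) = 39260*(63 + 19609) = 39260*19672 = 772322720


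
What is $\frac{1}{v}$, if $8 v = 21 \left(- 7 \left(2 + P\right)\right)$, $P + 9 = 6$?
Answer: $\frac{8}{147} \approx 0.054422$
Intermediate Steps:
$P = -3$ ($P = -9 + 6 = -3$)
$v = \frac{147}{8}$ ($v = \frac{21 \left(- 7 \left(2 - 3\right)\right)}{8} = \frac{21 \left(\left(-7\right) \left(-1\right)\right)}{8} = \frac{21 \cdot 7}{8} = \frac{1}{8} \cdot 147 = \frac{147}{8} \approx 18.375$)
$\frac{1}{v} = \frac{1}{\frac{147}{8}} = \frac{8}{147}$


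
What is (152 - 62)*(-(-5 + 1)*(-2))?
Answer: -720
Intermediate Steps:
(152 - 62)*(-(-5 + 1)*(-2)) = 90*(-(-4)*(-2)) = 90*(-1*8) = 90*(-8) = -720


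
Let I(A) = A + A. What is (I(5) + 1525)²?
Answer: 2356225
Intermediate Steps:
I(A) = 2*A
(I(5) + 1525)² = (2*5 + 1525)² = (10 + 1525)² = 1535² = 2356225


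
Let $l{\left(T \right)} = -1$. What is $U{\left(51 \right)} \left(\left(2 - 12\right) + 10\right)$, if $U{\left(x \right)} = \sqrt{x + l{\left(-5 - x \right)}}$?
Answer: $0$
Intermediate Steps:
$U{\left(x \right)} = \sqrt{-1 + x}$ ($U{\left(x \right)} = \sqrt{x - 1} = \sqrt{-1 + x}$)
$U{\left(51 \right)} \left(\left(2 - 12\right) + 10\right) = \sqrt{-1 + 51} \left(\left(2 - 12\right) + 10\right) = \sqrt{50} \left(-10 + 10\right) = 5 \sqrt{2} \cdot 0 = 0$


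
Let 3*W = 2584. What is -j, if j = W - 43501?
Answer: 127919/3 ≈ 42640.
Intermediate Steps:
W = 2584/3 (W = (⅓)*2584 = 2584/3 ≈ 861.33)
j = -127919/3 (j = 2584/3 - 43501 = -127919/3 ≈ -42640.)
-j = -1*(-127919/3) = 127919/3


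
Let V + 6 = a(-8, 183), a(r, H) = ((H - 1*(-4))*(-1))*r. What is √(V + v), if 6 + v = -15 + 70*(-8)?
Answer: 3*√101 ≈ 30.150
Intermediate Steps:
a(r, H) = r*(-4 - H) (a(r, H) = ((H + 4)*(-1))*r = ((4 + H)*(-1))*r = (-4 - H)*r = r*(-4 - H))
v = -581 (v = -6 + (-15 + 70*(-8)) = -6 + (-15 - 560) = -6 - 575 = -581)
V = 1490 (V = -6 - 1*(-8)*(4 + 183) = -6 - 1*(-8)*187 = -6 + 1496 = 1490)
√(V + v) = √(1490 - 581) = √909 = 3*√101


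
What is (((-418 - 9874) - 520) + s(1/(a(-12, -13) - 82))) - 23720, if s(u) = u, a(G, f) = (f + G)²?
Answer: -18750875/543 ≈ -34532.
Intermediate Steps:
a(G, f) = (G + f)²
(((-418 - 9874) - 520) + s(1/(a(-12, -13) - 82))) - 23720 = (((-418 - 9874) - 520) + 1/((-12 - 13)² - 82)) - 23720 = ((-10292 - 520) + 1/((-25)² - 82)) - 23720 = (-10812 + 1/(625 - 82)) - 23720 = (-10812 + 1/543) - 23720 = -5870915/543 - 23720 = -18750875/543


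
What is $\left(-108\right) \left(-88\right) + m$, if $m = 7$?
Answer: $9511$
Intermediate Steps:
$\left(-108\right) \left(-88\right) + m = \left(-108\right) \left(-88\right) + 7 = 9504 + 7 = 9511$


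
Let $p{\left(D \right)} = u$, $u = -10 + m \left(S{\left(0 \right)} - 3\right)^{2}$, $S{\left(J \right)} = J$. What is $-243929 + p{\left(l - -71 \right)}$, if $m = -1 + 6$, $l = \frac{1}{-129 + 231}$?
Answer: $-243894$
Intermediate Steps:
$l = \frac{1}{102} \approx 0.0098039$
$m = 5$
$u = 35$ ($u = -10 + 5 \left(0 - 3\right)^{2} = -10 + 5 \left(-3\right)^{2} = -10 + 5 \cdot 9 = -10 + 45 = 35$)
$p{\left(D \right)} = 35$
$-243929 + p{\left(l - -71 \right)} = -243929 + 35 = -243894$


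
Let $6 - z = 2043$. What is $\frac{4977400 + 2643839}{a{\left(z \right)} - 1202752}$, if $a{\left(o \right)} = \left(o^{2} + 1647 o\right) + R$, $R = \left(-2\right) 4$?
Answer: $- \frac{2540413}{136110} \approx -18.664$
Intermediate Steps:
$z = -2037$ ($z = 6 - 2043 = -2037$)
$R = -8$
$a{\left(o \right)} = -8 + o^{2} + 1647 o$ ($a{\left(o \right)} = \left(o^{2} + 1647 o\right) - 8 = -8 + o^{2} + 1647 o$)
$\frac{4977400 + 2643839}{a{\left(z \right)} - 1202752} = \frac{4977400 + 2643839}{\left(-8 + \left(-2037\right)^{2} + 1647 \left(-2037\right)\right) - 1202752} = \frac{7621239}{\left(-8 + 4149369 - 3354939\right) - 1202752} = \frac{7621239}{794422 - 1202752} = \frac{7621239}{-408330} = 7621239 \left(- \frac{1}{408330}\right) = - \frac{2540413}{136110}$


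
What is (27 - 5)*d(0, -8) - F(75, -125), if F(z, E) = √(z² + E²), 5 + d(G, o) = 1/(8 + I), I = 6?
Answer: -759/7 - 25*√34 ≈ -254.20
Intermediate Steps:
d(G, o) = -69/14 (d(G, o) = -5 + 1/(8 + 6) = -5 + 1/14 = -69/14)
F(z, E) = √(E² + z²)
(27 - 5)*d(0, -8) - F(75, -125) = (27 - 5)*(-69/14) - √((-125)² + 75²) = 22*(-69/14) - √(15625 + 5625) = -759/7 - √21250 = -759/7 - 25*√34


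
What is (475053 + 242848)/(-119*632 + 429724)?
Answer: 717901/354516 ≈ 2.0250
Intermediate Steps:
(475053 + 242848)/(-119*632 + 429724) = 717901/(-75208 + 429724) = 717901/354516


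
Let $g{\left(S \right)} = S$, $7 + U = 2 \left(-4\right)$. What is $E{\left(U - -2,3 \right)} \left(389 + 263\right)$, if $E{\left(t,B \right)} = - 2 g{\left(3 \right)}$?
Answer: $-3912$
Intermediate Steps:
$U = -15$ ($U = -7 + 2 \left(-4\right) = -7 - 8 = -15$)
$E{\left(t,B \right)} = -6$ ($E{\left(t,B \right)} = \left(-2\right) 3 = -6$)
$E{\left(U - -2,3 \right)} \left(389 + 263\right) = - 6 \left(389 + 263\right) = \left(-6\right) 652 = -3912$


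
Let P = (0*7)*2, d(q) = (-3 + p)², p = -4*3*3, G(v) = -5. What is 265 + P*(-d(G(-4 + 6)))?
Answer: 265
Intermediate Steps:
p = -36 (p = -12*3 = -36)
d(q) = 1521 (d(q) = (-3 - 36)² = (-39)² = 1521)
P = 0 (P = 0*2 = 0)
265 + P*(-d(G(-4 + 6))) = 265 + 0*(-1*1521) = 265 + 0*(-1521) = 265 + 0 = 265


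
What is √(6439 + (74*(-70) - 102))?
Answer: √1157 ≈ 34.015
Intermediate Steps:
√(6439 + (74*(-70) - 102)) = √(6439 + (-5180 - 102)) = √(6439 - 5282) = √1157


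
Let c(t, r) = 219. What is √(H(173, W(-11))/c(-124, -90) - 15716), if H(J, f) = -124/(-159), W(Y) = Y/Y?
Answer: 2*I*√529324382182/11607 ≈ 125.36*I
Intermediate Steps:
W(Y) = 1
H(J, f) = 124/159 (H(J, f) = -124*(-1/159) = 124/159)
√(H(173, W(-11))/c(-124, -90) - 15716) = √((124/159)/219 - 15716) = √((124/159)*(1/219) - 15716) = √(124/34821 - 15716) = √(-547246712/34821) = 2*I*√529324382182/11607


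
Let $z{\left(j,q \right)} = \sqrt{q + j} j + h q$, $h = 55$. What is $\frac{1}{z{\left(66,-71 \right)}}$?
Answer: $- \frac{71}{277651} - \frac{6 i \sqrt{5}}{1388255} \approx -0.00025572 - 9.6642 \cdot 10^{-6} i$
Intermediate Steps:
$z{\left(j,q \right)} = 55 q + j \sqrt{j + q}$ ($z{\left(j,q \right)} = \sqrt{q + j} j + 55 q = \sqrt{j + q} j + 55 q = j \sqrt{j + q} + 55 q = 55 q + j \sqrt{j + q}$)
$\frac{1}{z{\left(66,-71 \right)}} = \frac{1}{55 \left(-71\right) + 66 \sqrt{66 - 71}} = \frac{1}{-3905 + 66 \sqrt{-5}} = \frac{1}{-3905 + 66 i \sqrt{5}}$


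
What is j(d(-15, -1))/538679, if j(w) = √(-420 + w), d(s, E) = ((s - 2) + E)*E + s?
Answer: I*√417/538679 ≈ 3.7909e-5*I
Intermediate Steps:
d(s, E) = s + E*(-2 + E + s) (d(s, E) = ((-2 + s) + E)*E + s = (-2 + E + s)*E + s = E*(-2 + E + s) + s = s + E*(-2 + E + s))
j(d(-15, -1))/538679 = √(-420 + (-15 + (-1)² - 2*(-1) - 1*(-15)))/538679 = √(-420 + (-15 + 1 + 2 + 15))*(1/538679) = √(-420 + 3)*(1/538679) = √(-417)*(1/538679) = (I*√417)*(1/538679) = I*√417/538679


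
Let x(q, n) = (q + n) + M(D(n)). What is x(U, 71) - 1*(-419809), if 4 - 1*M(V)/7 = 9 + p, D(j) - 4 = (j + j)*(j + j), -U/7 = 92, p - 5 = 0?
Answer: 419166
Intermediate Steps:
p = 5 (p = 5 + 0 = 5)
U = -644 (U = -7*92 = -644)
D(j) = 4 + 4*j**2 (D(j) = 4 + (j + j)*(j + j) = 4 + (2*j)*(2*j) = 4 + 4*j**2)
M(V) = -70 (M(V) = 28 - 7*(9 + 5) = 28 - 7*14 = 28 - 98 = -70)
x(q, n) = -70 + n + q (x(q, n) = (q + n) - 70 = (n + q) - 70 = -70 + n + q)
x(U, 71) - 1*(-419809) = (-70 + 71 - 644) - 1*(-419809) = -643 + 419809 = 419166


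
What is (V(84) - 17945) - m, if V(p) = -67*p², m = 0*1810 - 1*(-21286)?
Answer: -511983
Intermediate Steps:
m = 21286 (m = 0 + 21286 = 21286)
(V(84) - 17945) - m = (-67*84² - 17945) - 1*21286 = (-67*7056 - 17945) - 21286 = (-472752 - 17945) - 21286 = -490697 - 21286 = -511983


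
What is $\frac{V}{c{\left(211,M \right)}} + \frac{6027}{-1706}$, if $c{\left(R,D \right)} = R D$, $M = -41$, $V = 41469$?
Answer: $- \frac{122885691}{14758606} \approx -8.3264$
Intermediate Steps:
$c{\left(R,D \right)} = D R$
$\frac{V}{c{\left(211,M \right)}} + \frac{6027}{-1706} = \frac{41469}{\left(-41\right) 211} + \frac{6027}{-1706} = \frac{41469}{-8651} + 6027 \left(- \frac{1}{1706}\right) = 41469 \left(- \frac{1}{8651}\right) - \frac{6027}{1706} = - \frac{41469}{8651} - \frac{6027}{1706} = - \frac{122885691}{14758606}$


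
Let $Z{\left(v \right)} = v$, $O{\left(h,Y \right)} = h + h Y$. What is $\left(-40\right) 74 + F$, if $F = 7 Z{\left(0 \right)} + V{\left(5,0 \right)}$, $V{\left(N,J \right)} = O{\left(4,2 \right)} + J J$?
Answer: $-2948$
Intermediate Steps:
$O{\left(h,Y \right)} = h + Y h$
$V{\left(N,J \right)} = 12 + J^{2}$ ($V{\left(N,J \right)} = 4 \left(1 + 2\right) + J J = 4 \cdot 3 + J^{2} = 12 + J^{2}$)
$F = 12$ ($F = 7 \cdot 0 + \left(12 + 0^{2}\right) = 0 + \left(12 + 0\right) = 0 + 12 = 12$)
$\left(-40\right) 74 + F = \left(-40\right) 74 + 12 = -2960 + 12 = -2948$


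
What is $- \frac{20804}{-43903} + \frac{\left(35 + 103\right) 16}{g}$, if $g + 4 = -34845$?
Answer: $\frac{628060772}{1529975647} \approx 0.4105$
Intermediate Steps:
$g = -34849$ ($g = -4 - 34845 = -34849$)
$- \frac{20804}{-43903} + \frac{\left(35 + 103\right) 16}{g} = - \frac{20804}{-43903} + \frac{\left(35 + 103\right) 16}{-34849} = \left(-20804\right) \left(- \frac{1}{43903}\right) + 138 \cdot 16 \left(- \frac{1}{34849}\right) = \frac{20804}{43903} + 2208 \left(- \frac{1}{34849}\right) = \frac{20804}{43903} - \frac{2208}{34849} = \frac{628060772}{1529975647}$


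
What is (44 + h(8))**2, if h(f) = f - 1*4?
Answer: 2304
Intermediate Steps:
h(f) = -4 + f (h(f) = f - 4 = -4 + f)
(44 + h(8))**2 = (44 + (-4 + 8))**2 = (44 + 4)**2 = 48**2 = 2304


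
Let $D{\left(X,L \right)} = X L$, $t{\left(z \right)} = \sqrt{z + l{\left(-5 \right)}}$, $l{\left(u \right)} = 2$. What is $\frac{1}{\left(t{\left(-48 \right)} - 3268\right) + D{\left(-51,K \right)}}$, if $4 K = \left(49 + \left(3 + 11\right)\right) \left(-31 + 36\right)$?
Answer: $- \frac{116548}{848965505} - \frac{16 i \sqrt{46}}{848965505} \approx -0.00013728 - 1.2782 \cdot 10^{-7} i$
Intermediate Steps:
$t{\left(z \right)} = \sqrt{2 + z}$ ($t{\left(z \right)} = \sqrt{z + 2} = \sqrt{2 + z}$)
$K = \frac{315}{4}$ ($K = \frac{\left(49 + \left(3 + 11\right)\right) \left(-31 + 36\right)}{4} = \frac{\left(49 + 14\right) 5}{4} = \frac{63 \cdot 5}{4} = \frac{1}{4} \cdot 315 = \frac{315}{4} \approx 78.75$)
$D{\left(X,L \right)} = L X$
$\frac{1}{\left(t{\left(-48 \right)} - 3268\right) + D{\left(-51,K \right)}} = \frac{1}{\left(\sqrt{2 - 48} - 3268\right) + \frac{315}{4} \left(-51\right)} = \frac{1}{\left(\sqrt{-46} - 3268\right) - \frac{16065}{4}} = \frac{1}{\left(i \sqrt{46} - 3268\right) - \frac{16065}{4}} = \frac{1}{\left(-3268 + i \sqrt{46}\right) - \frac{16065}{4}} = \frac{1}{- \frac{29137}{4} + i \sqrt{46}}$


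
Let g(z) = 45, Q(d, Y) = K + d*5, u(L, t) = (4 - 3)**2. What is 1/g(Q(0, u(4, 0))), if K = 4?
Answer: 1/45 ≈ 0.022222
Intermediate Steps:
u(L, t) = 1 (u(L, t) = 1**2 = 1)
Q(d, Y) = 4 + 5*d (Q(d, Y) = 4 + d*5 = 4 + 5*d)
1/g(Q(0, u(4, 0))) = 1/45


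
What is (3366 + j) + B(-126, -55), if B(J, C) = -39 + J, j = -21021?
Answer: -17820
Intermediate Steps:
(3366 + j) + B(-126, -55) = (3366 - 21021) + (-39 - 126) = -17655 - 165 = -17820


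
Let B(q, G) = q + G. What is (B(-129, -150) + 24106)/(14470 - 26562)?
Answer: -23827/12092 ≈ -1.9705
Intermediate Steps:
B(q, G) = G + q
(B(-129, -150) + 24106)/(14470 - 26562) = ((-150 - 129) + 24106)/(14470 - 26562) = (-279 + 24106)/(-12092) = 23827*(-1/12092) = -23827/12092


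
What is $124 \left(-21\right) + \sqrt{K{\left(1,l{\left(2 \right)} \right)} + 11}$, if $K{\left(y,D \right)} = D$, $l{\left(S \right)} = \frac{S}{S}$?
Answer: $-2604 + 2 \sqrt{3} \approx -2600.5$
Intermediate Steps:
$l{\left(S \right)} = 1$
$124 \left(-21\right) + \sqrt{K{\left(1,l{\left(2 \right)} \right)} + 11} = 124 \left(-21\right) + \sqrt{1 + 11} = -2604 + \sqrt{12} = -2604 + 2 \sqrt{3}$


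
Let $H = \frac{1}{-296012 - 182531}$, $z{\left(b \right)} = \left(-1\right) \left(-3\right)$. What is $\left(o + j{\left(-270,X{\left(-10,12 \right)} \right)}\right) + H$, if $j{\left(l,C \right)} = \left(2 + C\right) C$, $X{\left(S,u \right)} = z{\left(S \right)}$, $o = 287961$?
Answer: $\frac{137808898967}{478543} \approx 2.8798 \cdot 10^{5}$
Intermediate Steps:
$z{\left(b \right)} = 3$
$X{\left(S,u \right)} = 3$
$j{\left(l,C \right)} = C \left(2 + C\right)$
$H = - \frac{1}{478543}$ ($H = \frac{1}{-478543} = - \frac{1}{478543} \approx -2.0897 \cdot 10^{-6}$)
$\left(o + j{\left(-270,X{\left(-10,12 \right)} \right)}\right) + H = \left(287961 + 3 \left(2 + 3\right)\right) - \frac{1}{478543} = \left(287961 + 3 \cdot 5\right) - \frac{1}{478543} = \left(287961 + 15\right) - \frac{1}{478543} = 287976 - \frac{1}{478543} = \frac{137808898967}{478543}$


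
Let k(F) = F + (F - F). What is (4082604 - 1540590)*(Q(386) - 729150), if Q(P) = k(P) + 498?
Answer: -1851262367724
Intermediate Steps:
k(F) = F (k(F) = F + 0 = F)
Q(P) = 498 + P (Q(P) = P + 498 = 498 + P)
(4082604 - 1540590)*(Q(386) - 729150) = (4082604 - 1540590)*((498 + 386) - 729150) = 2542014*(884 - 729150) = 2542014*(-728266) = -1851262367724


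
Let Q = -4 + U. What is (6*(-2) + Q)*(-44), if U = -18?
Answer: 1496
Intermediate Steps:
Q = -22 (Q = -4 - 18 = -22)
(6*(-2) + Q)*(-44) = (6*(-2) - 22)*(-44) = (-12 - 22)*(-44) = -34*(-44) = 1496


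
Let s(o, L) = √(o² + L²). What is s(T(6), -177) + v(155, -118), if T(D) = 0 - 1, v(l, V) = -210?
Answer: -210 + √31330 ≈ -32.997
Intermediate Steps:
T(D) = -1
s(o, L) = √(L² + o²)
s(T(6), -177) + v(155, -118) = √((-177)² + (-1)²) - 210 = √(31329 + 1) - 210 = √31330 - 210 = -210 + √31330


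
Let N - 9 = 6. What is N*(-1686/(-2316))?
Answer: 4215/386 ≈ 10.920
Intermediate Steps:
N = 15 (N = 9 + 6 = 15)
N*(-1686/(-2316)) = 15*(-1686/(-2316)) = 15*(-1686*(-1/2316)) = 15*(281/386) = 4215/386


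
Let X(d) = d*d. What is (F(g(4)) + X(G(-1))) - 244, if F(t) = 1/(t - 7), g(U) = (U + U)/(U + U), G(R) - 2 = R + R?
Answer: -1465/6 ≈ -244.17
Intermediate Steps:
G(R) = 2 + 2*R (G(R) = 2 + (R + R) = 2 + 2*R)
g(U) = 1 (g(U) = (2*U)/((2*U)) = (2*U)*(1/(2*U)) = 1)
F(t) = 1/(-7 + t)
X(d) = d²
(F(g(4)) + X(G(-1))) - 244 = (1/(-7 + 1) + (2 + 2*(-1))²) - 244 = (1/(-6) + (2 - 2)²) - 244 = (-⅙ + 0²) - 244 = (-⅙ + 0) - 244 = -⅙ - 244 = -1465/6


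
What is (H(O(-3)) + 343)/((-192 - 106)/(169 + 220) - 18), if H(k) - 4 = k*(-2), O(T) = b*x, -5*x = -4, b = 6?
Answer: -656243/36500 ≈ -17.979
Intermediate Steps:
x = ⅘ (x = -⅕*(-4) = ⅘ ≈ 0.80000)
O(T) = 24/5 (O(T) = 6*(⅘) = 24/5)
H(k) = 4 - 2*k (H(k) = 4 + k*(-2) = 4 - 2*k)
(H(O(-3)) + 343)/((-192 - 106)/(169 + 220) - 18) = ((4 - 2*24/5) + 343)/((-192 - 106)/(169 + 220) - 18) = ((4 - 48/5) + 343)/(-298/389 - 18) = (-28/5 + 343)/(-298*1/389 - 18) = 1687/(5*(-298/389 - 18)) = 1687/(5*(-7300/389)) = (1687/5)*(-389/7300) = -656243/36500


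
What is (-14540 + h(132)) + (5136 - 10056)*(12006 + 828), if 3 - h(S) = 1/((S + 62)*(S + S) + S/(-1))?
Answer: -3226353923629/51084 ≈ -6.3158e+7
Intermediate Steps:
h(S) = 3 - 1/(-S + 2*S*(62 + S)) (h(S) = 3 - 1/((S + 62)*(S + S) + S/(-1)) = 3 - 1/((62 + S)*(2*S) + S*(-1)) = 3 - 1/(2*S*(62 + S) - S) = 3 - 1/(-S + 2*S*(62 + S)))
(-14540 + h(132)) + (5136 - 10056)*(12006 + 828) = (-14540 + (-1 + 6*132**2 + 369*132)/(132*(123 + 2*132))) + (5136 - 10056)*(12006 + 828) = (-14540 + (-1 + 6*17424 + 48708)/(132*(123 + 264))) - 4920*12834 = (-14540 + (1/132)*(-1 + 104544 + 48708)/387) - 63143280 = (-14540 + (1/132)*(1/387)*153251) - 63143280 = (-14540 + 153251/51084) - 63143280 = -742608109/51084 - 63143280 = -3226353923629/51084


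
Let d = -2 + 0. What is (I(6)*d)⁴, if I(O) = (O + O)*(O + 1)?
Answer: 796594176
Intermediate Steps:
I(O) = 2*O*(1 + O) (I(O) = (2*O)*(1 + O) = 2*O*(1 + O))
d = -2
(I(6)*d)⁴ = ((2*6*(1 + 6))*(-2))⁴ = ((2*6*7)*(-2))⁴ = (84*(-2))⁴ = (-168)⁴ = 796594176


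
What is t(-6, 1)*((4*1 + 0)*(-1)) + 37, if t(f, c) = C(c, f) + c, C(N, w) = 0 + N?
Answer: 29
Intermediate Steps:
C(N, w) = N
t(f, c) = 2*c (t(f, c) = c + c = 2*c)
t(-6, 1)*((4*1 + 0)*(-1)) + 37 = (2*1)*((4*1 + 0)*(-1)) + 37 = 2*((4 + 0)*(-1)) + 37 = 2*(4*(-1)) + 37 = 2*(-4) + 37 = -8 + 37 = 29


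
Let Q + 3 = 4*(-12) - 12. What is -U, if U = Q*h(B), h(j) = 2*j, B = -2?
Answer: -252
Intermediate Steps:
Q = -63 (Q = -3 + (4*(-12) - 12) = -3 + (-48 - 12) = -3 - 60 = -63)
U = 252 (U = -126*(-2) = -63*(-4) = 252)
-U = -1*252 = -252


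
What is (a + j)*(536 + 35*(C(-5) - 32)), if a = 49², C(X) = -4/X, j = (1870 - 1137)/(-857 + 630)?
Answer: -302627464/227 ≈ -1.3332e+6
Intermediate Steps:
j = -733/227 (j = 733/(-227) = 733*(-1/227) = -733/227 ≈ -3.2291)
a = 2401
(a + j)*(536 + 35*(C(-5) - 32)) = (2401 - 733/227)*(536 + 35*(-4/(-5) - 32)) = 544294*(536 + 35*(-4*(-⅕) - 32))/227 = 544294*(536 + 35*(⅘ - 32))/227 = 544294*(536 + 35*(-156/5))/227 = 544294*(536 - 1092)/227 = (544294/227)*(-556) = -302627464/227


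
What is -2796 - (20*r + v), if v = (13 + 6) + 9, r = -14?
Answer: -2544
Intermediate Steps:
v = 28 (v = 19 + 9 = 28)
-2796 - (20*r + v) = -2796 - (20*(-14) + 28) = -2796 - (-280 + 28) = -2796 - 1*(-252) = -2796 + 252 = -2544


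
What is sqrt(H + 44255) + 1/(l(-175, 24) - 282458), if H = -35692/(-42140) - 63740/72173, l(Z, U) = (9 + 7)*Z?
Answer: -1/285258 + 12*sqrt(3625951691528471370)/108620365 ≈ 210.37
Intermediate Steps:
l(Z, U) = 16*Z
H = -27501221/760342555 (H = -35692*(-1/42140) - 63740*1/72173 = 8923/10535 - 63740/72173 = -27501221/760342555 ≈ -0.036170)
sqrt(H + 44255) + 1/(l(-175, 24) - 282458) = sqrt(-27501221/760342555 + 44255) + 1/(16*(-175) - 282458) = sqrt(33648932270304/760342555) + 1/(-2800 - 282458) = 12*sqrt(3625951691528471370)/108620365 + 1/(-285258) = 12*sqrt(3625951691528471370)/108620365 - 1/285258 = -1/285258 + 12*sqrt(3625951691528471370)/108620365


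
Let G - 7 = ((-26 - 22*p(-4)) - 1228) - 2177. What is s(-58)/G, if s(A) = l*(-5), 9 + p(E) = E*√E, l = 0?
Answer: 0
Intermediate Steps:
p(E) = -9 + E^(3/2) (p(E) = -9 + E*√E = -9 + E^(3/2))
G = -3226 + 176*I (G = 7 + (((-26 - 22*(-9 + (-4)^(3/2))) - 1228) - 2177) = 7 + (((-26 - 22*(-9 - 8*I)) - 1228) - 2177) = 7 + (((-26 + (198 + 176*I)) - 1228) - 2177) = 7 + (((172 + 176*I) - 1228) - 2177) = 7 + ((-1056 + 176*I) - 2177) = 7 + (-3233 + 176*I) = -3226 + 176*I ≈ -3226.0 + 176.0*I)
s(A) = 0 (s(A) = 0*(-5) = 0)
s(-58)/G = 0/(-3226 + 176*I) = 0*((-3226 - 176*I)/10438052) = 0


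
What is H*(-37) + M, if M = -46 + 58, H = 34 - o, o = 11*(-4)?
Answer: -2874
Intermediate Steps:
o = -44
H = 78 (H = 34 - 1*(-44) = 34 + 44 = 78)
M = 12
H*(-37) + M = 78*(-37) + 12 = -2886 + 12 = -2874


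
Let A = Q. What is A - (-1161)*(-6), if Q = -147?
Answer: -7113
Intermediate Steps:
A = -147
A - (-1161)*(-6) = -147 - (-1161)*(-6) = -147 - 129*54 = -147 - 6966 = -7113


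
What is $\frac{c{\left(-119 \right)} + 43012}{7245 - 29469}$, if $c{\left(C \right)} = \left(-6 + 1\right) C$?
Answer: $- \frac{43607}{22224} \approx -1.9622$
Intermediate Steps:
$c{\left(C \right)} = - 5 C$
$\frac{c{\left(-119 \right)} + 43012}{7245 - 29469} = \frac{\left(-5\right) \left(-119\right) + 43012}{7245 - 29469} = \frac{595 + 43012}{7245 - 29469} = \frac{43607}{-22224} = 43607 \left(- \frac{1}{22224}\right) = - \frac{43607}{22224}$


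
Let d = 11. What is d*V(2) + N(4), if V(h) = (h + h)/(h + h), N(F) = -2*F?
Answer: 3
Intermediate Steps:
V(h) = 1 (V(h) = (2*h)/((2*h)) = (2*h)*(1/(2*h)) = 1)
d*V(2) + N(4) = 11*1 - 2*4 = 11 - 8 = 3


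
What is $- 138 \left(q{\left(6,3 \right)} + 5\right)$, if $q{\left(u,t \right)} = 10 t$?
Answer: $-4830$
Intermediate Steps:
$- 138 \left(q{\left(6,3 \right)} + 5\right) = - 138 \left(10 \cdot 3 + 5\right) = - 138 \left(30 + 5\right) = \left(-138\right) 35 = -4830$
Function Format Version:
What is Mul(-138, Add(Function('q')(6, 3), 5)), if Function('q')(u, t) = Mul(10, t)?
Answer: -4830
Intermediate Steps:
Mul(-138, Add(Function('q')(6, 3), 5)) = Mul(-138, Add(Mul(10, 3), 5)) = Mul(-138, Add(30, 5)) = Mul(-138, 35) = -4830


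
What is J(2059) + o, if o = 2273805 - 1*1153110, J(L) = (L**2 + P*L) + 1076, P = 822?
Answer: 7053750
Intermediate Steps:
J(L) = 1076 + L**2 + 822*L (J(L) = (L**2 + 822*L) + 1076 = 1076 + L**2 + 822*L)
o = 1120695 (o = 2273805 - 1153110 = 1120695)
J(2059) + o = (1076 + 2059**2 + 822*2059) + 1120695 = (1076 + 4239481 + 1692498) + 1120695 = 5933055 + 1120695 = 7053750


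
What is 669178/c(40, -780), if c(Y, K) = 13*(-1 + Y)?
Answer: 669178/507 ≈ 1319.9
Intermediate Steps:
c(Y, K) = -13 + 13*Y
669178/c(40, -780) = 669178/(-13 + 13*40) = 669178/(-13 + 520) = 669178/507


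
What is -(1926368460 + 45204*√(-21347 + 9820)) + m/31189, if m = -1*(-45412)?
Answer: -60081505853528/31189 - 45204*I*√11527 ≈ -1.9264e+9 - 4.8533e+6*I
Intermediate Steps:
m = 45412
-(1926368460 + 45204*√(-21347 + 9820)) + m/31189 = -(1926368460 + 45204*√(-21347 + 9820)) + 45412/31189 = -(1926368460 + 45204*I*√11527) + 45412*(1/31189) = -(1926368460 + 45204*I*√11527) + 45412/31189 = -45204*(42615 + I*√11527) + 45412/31189 = (-1926368460 - 45204*I*√11527) + 45412/31189 = -60081505853528/31189 - 45204*I*√11527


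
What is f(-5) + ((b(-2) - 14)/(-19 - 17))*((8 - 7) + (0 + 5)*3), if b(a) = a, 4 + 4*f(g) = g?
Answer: 175/36 ≈ 4.8611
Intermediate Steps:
f(g) = -1 + g/4
f(-5) + ((b(-2) - 14)/(-19 - 17))*((8 - 7) + (0 + 5)*3) = (-1 + (¼)*(-5)) + ((-2 - 14)/(-19 - 17))*((8 - 7) + (0 + 5)*3) = (-1 - 5/4) + (-16/(-36))*(1 + 5*3) = -9/4 + (-16*(-1/36))*(1 + 15) = -9/4 + (4/9)*16 = -9/4 + 64/9 = 175/36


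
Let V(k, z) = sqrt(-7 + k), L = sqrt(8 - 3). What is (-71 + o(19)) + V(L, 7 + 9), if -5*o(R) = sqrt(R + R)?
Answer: -71 - sqrt(38)/5 + I*sqrt(7 - sqrt(5)) ≈ -72.233 + 2.1826*I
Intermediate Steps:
L = sqrt(5) ≈ 2.2361
o(R) = -sqrt(2)*sqrt(R)/5 (o(R) = -sqrt(R + R)/5 = -sqrt(2)*sqrt(R)/5)
(-71 + o(19)) + V(L, 7 + 9) = (-71 - sqrt(2)*sqrt(19)/5) + sqrt(-7 + sqrt(5)) = (-71 - sqrt(38)/5) + sqrt(-7 + sqrt(5)) = -71 + sqrt(-7 + sqrt(5)) - sqrt(38)/5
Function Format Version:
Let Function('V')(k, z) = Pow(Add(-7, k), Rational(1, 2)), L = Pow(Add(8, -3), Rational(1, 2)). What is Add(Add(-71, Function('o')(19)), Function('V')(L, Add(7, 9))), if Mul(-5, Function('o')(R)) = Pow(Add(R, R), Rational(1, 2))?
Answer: Add(-71, Mul(Rational(-1, 5), Pow(38, Rational(1, 2))), Mul(I, Pow(Add(7, Mul(-1, Pow(5, Rational(1, 2)))), Rational(1, 2)))) ≈ Add(-72.233, Mul(2.1826, I))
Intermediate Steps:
L = Pow(5, Rational(1, 2)) ≈ 2.2361
Function('o')(R) = Mul(Rational(-1, 5), Pow(2, Rational(1, 2)), Pow(R, Rational(1, 2))) (Function('o')(R) = Mul(Rational(-1, 5), Pow(Add(R, R), Rational(1, 2))) = Mul(Rational(-1, 5), Pow(Mul(2, R), Rational(1, 2))) = Mul(Rational(-1, 5), Mul(Pow(2, Rational(1, 2)), Pow(R, Rational(1, 2)))) = Mul(Rational(-1, 5), Pow(2, Rational(1, 2)), Pow(R, Rational(1, 2))))
Add(Add(-71, Function('o')(19)), Function('V')(L, Add(7, 9))) = Add(Add(-71, Mul(Rational(-1, 5), Pow(2, Rational(1, 2)), Pow(19, Rational(1, 2)))), Pow(Add(-7, Pow(5, Rational(1, 2))), Rational(1, 2))) = Add(Add(-71, Mul(Rational(-1, 5), Pow(38, Rational(1, 2)))), Pow(Add(-7, Pow(5, Rational(1, 2))), Rational(1, 2))) = Add(-71, Pow(Add(-7, Pow(5, Rational(1, 2))), Rational(1, 2)), Mul(Rational(-1, 5), Pow(38, Rational(1, 2))))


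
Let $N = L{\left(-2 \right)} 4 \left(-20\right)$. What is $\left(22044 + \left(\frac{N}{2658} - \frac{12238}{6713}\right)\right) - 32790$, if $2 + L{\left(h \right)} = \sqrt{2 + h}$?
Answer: $- \frac{95886993704}{8921577} \approx -10748.0$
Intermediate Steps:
$L{\left(h \right)} = -2 + \sqrt{2 + h}$
$N = 160$ ($N = \left(-2 + \sqrt{2 - 2}\right) 4 \left(-20\right) = \left(-2 + \sqrt{0}\right) 4 \left(-20\right) = \left(-2 + 0\right) 4 \left(-20\right) = \left(-2\right) 4 \left(-20\right) = \left(-8\right) \left(-20\right) = 160$)
$\left(22044 + \left(\frac{N}{2658} - \frac{12238}{6713}\right)\right) - 32790 = \left(22044 + \left(\frac{160}{2658} - \frac{12238}{6713}\right)\right) - 32790 = \left(22044 + \left(160 \cdot \frac{1}{2658} - \frac{12238}{6713}\right)\right) - 32790 = \left(22044 + \left(\frac{80}{1329} - \frac{12238}{6713}\right)\right) - 32790 = \left(22044 - \frac{15727262}{8921577}\right) - 32790 = \frac{196651516126}{8921577} - 32790 = - \frac{95886993704}{8921577}$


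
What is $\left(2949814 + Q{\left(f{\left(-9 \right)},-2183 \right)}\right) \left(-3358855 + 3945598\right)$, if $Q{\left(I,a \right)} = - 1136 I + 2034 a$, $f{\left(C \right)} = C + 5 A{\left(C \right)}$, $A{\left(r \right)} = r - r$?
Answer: $-868487600712$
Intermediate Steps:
$A{\left(r \right)} = 0$
$f{\left(C \right)} = C$ ($f{\left(C \right)} = C + 5 \cdot 0 = C + 0 = C$)
$\left(2949814 + Q{\left(f{\left(-9 \right)},-2183 \right)}\right) \left(-3358855 + 3945598\right) = \left(2949814 + \left(\left(-1136\right) \left(-9\right) + 2034 \left(-2183\right)\right)\right) \left(-3358855 + 3945598\right) = \left(2949814 + \left(10224 - 4440222\right)\right) 586743 = \left(2949814 - 4429998\right) 586743 = \left(-1480184\right) 586743 = -868487600712$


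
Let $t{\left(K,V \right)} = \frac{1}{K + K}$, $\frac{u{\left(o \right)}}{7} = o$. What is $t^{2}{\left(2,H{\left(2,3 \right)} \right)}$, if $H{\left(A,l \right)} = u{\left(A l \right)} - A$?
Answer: $\frac{1}{16} \approx 0.0625$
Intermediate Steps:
$u{\left(o \right)} = 7 o$
$H{\left(A,l \right)} = - A + 7 A l$ ($H{\left(A,l \right)} = 7 A l - A = - A + 7 A l$)
$t{\left(K,V \right)} = \frac{1}{2 K}$
$t^{2}{\left(2,H{\left(2,3 \right)} \right)} = \left(\frac{1}{2 \cdot 2}\right)^{2} = \left(\frac{1}{2} \cdot \frac{1}{2}\right)^{2} = \left(\frac{1}{4}\right)^{2} = \frac{1}{16}$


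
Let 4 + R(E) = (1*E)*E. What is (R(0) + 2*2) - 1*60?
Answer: -60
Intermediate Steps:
R(E) = -4 + E**2 (R(E) = -4 + (1*E)*E = -4 + E*E = -4 + E**2)
(R(0) + 2*2) - 1*60 = ((-4 + 0**2) + 2*2) - 1*60 = ((-4 + 0) + 4) - 60 = (-4 + 4) - 60 = 0 - 60 = -60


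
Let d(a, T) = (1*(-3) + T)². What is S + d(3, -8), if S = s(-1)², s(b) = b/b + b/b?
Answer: 125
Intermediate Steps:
s(b) = 2 (s(b) = 1 + 1 = 2)
d(a, T) = (-3 + T)²
S = 4 (S = 2² = 4)
S + d(3, -8) = 4 + (-3 - 8)² = 4 + (-11)² = 4 + 121 = 125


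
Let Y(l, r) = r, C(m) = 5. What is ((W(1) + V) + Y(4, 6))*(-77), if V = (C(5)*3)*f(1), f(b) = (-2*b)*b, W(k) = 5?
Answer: 1463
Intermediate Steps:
f(b) = -2*b**2
V = -30 (V = (5*3)*(-2*1**2) = 15*(-2*1) = 15*(-2) = -30)
((W(1) + V) + Y(4, 6))*(-77) = ((5 - 30) + 6)*(-77) = (-25 + 6)*(-77) = -19*(-77) = 1463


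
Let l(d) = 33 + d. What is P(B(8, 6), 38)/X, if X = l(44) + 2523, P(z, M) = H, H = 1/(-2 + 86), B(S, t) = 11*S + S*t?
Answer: 1/218400 ≈ 4.5788e-6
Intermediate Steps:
H = 1/84 ≈ 0.011905
P(z, M) = 1/84
X = 2600 (X = (33 + 44) + 2523 = 77 + 2523 = 2600)
P(B(8, 6), 38)/X = (1/84)/2600 = (1/84)*(1/2600) = 1/218400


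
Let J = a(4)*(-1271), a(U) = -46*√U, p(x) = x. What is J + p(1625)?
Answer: 118557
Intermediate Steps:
J = 116932 (J = -46*√4*(-1271) = -46*2*(-1271) = -92*(-1271) = 116932)
J + p(1625) = 116932 + 1625 = 118557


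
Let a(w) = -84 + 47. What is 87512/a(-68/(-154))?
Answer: -87512/37 ≈ -2365.2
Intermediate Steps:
a(w) = -37
87512/a(-68/(-154)) = 87512/(-37) = 87512*(-1/37) = -87512/37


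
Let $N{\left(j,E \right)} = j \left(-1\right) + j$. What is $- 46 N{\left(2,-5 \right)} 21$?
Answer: $0$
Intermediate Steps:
$N{\left(j,E \right)} = 0$ ($N{\left(j,E \right)} = - j + j = 0$)
$- 46 N{\left(2,-5 \right)} 21 = \left(-46\right) 0 \cdot 21 = 0 \cdot 21 = 0$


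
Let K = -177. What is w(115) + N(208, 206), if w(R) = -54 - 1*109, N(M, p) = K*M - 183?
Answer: -37162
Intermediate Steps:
N(M, p) = -183 - 177*M (N(M, p) = -177*M - 183 = -183 - 177*M)
w(R) = -163 (w(R) = -54 - 109 = -163)
w(115) + N(208, 206) = -163 + (-183 - 177*208) = -163 + (-183 - 36816) = -163 - 36999 = -37162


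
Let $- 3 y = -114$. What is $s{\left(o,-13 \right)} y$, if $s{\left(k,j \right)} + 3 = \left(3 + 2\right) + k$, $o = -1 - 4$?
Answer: $-114$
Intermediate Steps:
$o = -5$
$y = 38$ ($y = \left(- \frac{1}{3}\right) \left(-114\right) = 38$)
$s{\left(k,j \right)} = 2 + k$ ($s{\left(k,j \right)} = -3 + \left(\left(3 + 2\right) + k\right) = -3 + \left(5 + k\right) = 2 + k$)
$s{\left(o,-13 \right)} y = \left(2 - 5\right) 38 = \left(-3\right) 38 = -114$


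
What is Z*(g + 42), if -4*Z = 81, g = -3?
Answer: -3159/4 ≈ -789.75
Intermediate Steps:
Z = -81/4 (Z = -¼*81 = -81/4 ≈ -20.250)
Z*(g + 42) = -81*(-3 + 42)/4 = -81/4*39 = -3159/4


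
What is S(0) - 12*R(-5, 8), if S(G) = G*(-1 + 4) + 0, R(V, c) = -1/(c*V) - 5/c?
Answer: 36/5 ≈ 7.2000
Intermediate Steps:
R(V, c) = -5/c - 1/(V*c) (R(V, c) = -1/(V*c) - 5/c = -5/c - 1/(V*c))
S(G) = 3*G (S(G) = G*3 + 0 = 3*G + 0 = 3*G)
S(0) - 12*R(-5, 8) = 3*0 - 12*(-1 - 5*(-5))/((-5)*8) = 0 - (-12)*(-1 + 25)/(5*8) = 0 - (-12)*24/(5*8) = 0 - 12*(-3/5) = 0 + 36/5 = 36/5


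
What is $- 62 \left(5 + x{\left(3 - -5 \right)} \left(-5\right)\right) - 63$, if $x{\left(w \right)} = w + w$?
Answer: $4587$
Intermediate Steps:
$x{\left(w \right)} = 2 w$
$- 62 \left(5 + x{\left(3 - -5 \right)} \left(-5\right)\right) - 63 = - 62 \left(5 + 2 \left(3 - -5\right) \left(-5\right)\right) - 63 = - 62 \left(5 + 2 \left(3 + 5\right) \left(-5\right)\right) - 63 = - 62 \left(5 + 2 \cdot 8 \left(-5\right)\right) - 63 = - 62 \left(5 + 16 \left(-5\right)\right) - 63 = - 62 \left(5 - 80\right) - 63 = \left(-62\right) \left(-75\right) - 63 = 4650 - 63 = 4587$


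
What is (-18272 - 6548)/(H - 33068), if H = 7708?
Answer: 1241/1268 ≈ 0.97871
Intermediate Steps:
(-18272 - 6548)/(H - 33068) = (-18272 - 6548)/(7708 - 33068) = -24820/(-25360) = -24820*(-1/25360) = 1241/1268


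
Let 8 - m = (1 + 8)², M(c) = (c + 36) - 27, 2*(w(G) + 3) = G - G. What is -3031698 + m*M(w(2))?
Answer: -3032136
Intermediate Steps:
w(G) = -3 (w(G) = -3 + (G - G)/2 = -3 + (½)*0 = -3 + 0 = -3)
M(c) = 9 + c (M(c) = (36 + c) - 27 = 9 + c)
m = -73 (m = 8 - (1 + 8)² = 8 - 1*9² = 8 - 1*81 = 8 - 81 = -73)
-3031698 + m*M(w(2)) = -3031698 - 73*(9 - 3) = -3031698 - 73*6 = -3031698 - 438 = -3032136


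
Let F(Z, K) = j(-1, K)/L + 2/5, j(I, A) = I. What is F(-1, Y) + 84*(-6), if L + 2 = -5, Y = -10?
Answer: -17621/35 ≈ -503.46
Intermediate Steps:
L = -7 (L = -2 - 5 = -7)
F(Z, K) = 19/35 (F(Z, K) = -1/(-7) + 2/5 = -1*(-1/7) + 2*(1/5) = 1/7 + 2/5 = 19/35)
F(-1, Y) + 84*(-6) = 19/35 + 84*(-6) = 19/35 - 504 = -17621/35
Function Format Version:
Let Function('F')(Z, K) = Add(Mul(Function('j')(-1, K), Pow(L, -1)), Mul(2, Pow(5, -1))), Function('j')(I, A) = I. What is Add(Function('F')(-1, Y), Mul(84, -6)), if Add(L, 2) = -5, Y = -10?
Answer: Rational(-17621, 35) ≈ -503.46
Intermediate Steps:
L = -7 (L = Add(-2, -5) = -7)
Function('F')(Z, K) = Rational(19, 35) (Function('F')(Z, K) = Add(Mul(-1, Pow(-7, -1)), Mul(2, Pow(5, -1))) = Add(Mul(-1, Rational(-1, 7)), Mul(2, Rational(1, 5))) = Add(Rational(1, 7), Rational(2, 5)) = Rational(19, 35))
Add(Function('F')(-1, Y), Mul(84, -6)) = Add(Rational(19, 35), Mul(84, -6)) = Add(Rational(19, 35), -504) = Rational(-17621, 35)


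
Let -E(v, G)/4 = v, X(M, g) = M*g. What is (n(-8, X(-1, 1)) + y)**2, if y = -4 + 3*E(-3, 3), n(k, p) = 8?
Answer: 1600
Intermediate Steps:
E(v, G) = -4*v
y = 32 (y = -4 + 3*(-4*(-3)) = -4 + 3*12 = -4 + 36 = 32)
(n(-8, X(-1, 1)) + y)**2 = (8 + 32)**2 = 40**2 = 1600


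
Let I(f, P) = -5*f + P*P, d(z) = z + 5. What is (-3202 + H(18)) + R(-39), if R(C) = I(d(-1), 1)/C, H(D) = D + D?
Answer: -123455/39 ≈ -3165.5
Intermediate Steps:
H(D) = 2*D
d(z) = 5 + z
I(f, P) = P² - 5*f (I(f, P) = -5*f + P² = P² - 5*f)
R(C) = -19/C (R(C) = (1² - 5*(5 - 1))/C = (1 - 5*4)/C = (1 - 20)/C = -19/C)
(-3202 + H(18)) + R(-39) = (-3202 + 2*18) - 19/(-39) = (-3202 + 36) - 19*(-1/39) = -3166 + 19/39 = -123455/39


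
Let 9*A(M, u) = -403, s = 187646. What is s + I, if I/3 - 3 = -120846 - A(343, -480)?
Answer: -524246/3 ≈ -1.7475e+5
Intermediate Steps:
A(M, u) = -403/9 (A(M, u) = (⅑)*(-403) = -403/9)
I = -1087184/3 (I = 9 + 3*(-120846 - 1*(-403/9)) = 9 + 3*(-120846 + 403/9) = 9 + 3*(-1087211/9) = 9 - 1087211/3 = -1087184/3 ≈ -3.6239e+5)
s + I = 187646 - 1087184/3 = -524246/3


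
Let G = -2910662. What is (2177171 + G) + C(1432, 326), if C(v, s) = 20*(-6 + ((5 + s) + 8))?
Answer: -726831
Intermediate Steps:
C(v, s) = 140 + 20*s (C(v, s) = 20*(-6 + (13 + s)) = 20*(7 + s) = 140 + 20*s)
(2177171 + G) + C(1432, 326) = (2177171 - 2910662) + (140 + 20*326) = -733491 + (140 + 6520) = -733491 + 6660 = -726831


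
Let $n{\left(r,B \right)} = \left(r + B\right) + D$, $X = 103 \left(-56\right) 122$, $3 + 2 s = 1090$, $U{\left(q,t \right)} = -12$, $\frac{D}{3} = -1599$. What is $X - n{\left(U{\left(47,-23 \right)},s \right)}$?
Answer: $- \frac{1398861}{2} \approx -6.9943 \cdot 10^{5}$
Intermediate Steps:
$D = -4797$ ($D = 3 \left(-1599\right) = -4797$)
$s = \frac{1087}{2}$ ($s = - \frac{3}{2} + \frac{1}{2} \cdot 1090 = - \frac{3}{2} + 545 = \frac{1087}{2} \approx 543.5$)
$X = -703696$ ($X = \left(-5768\right) 122 = -703696$)
$n{\left(r,B \right)} = -4797 + B + r$ ($n{\left(r,B \right)} = \left(r + B\right) - 4797 = \left(B + r\right) - 4797 = -4797 + B + r$)
$X - n{\left(U{\left(47,-23 \right)},s \right)} = -703696 - \left(-4797 + \frac{1087}{2} - 12\right) = -703696 - - \frac{8531}{2} = -703696 + \frac{8531}{2} = - \frac{1398861}{2}$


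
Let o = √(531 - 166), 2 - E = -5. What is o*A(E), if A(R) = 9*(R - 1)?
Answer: 54*√365 ≈ 1031.7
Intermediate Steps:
E = 7 (E = 2 - 1*(-5) = 2 + 5 = 7)
A(R) = -9 + 9*R (A(R) = 9*(-1 + R) = -9 + 9*R)
o = √365 ≈ 19.105
o*A(E) = √365*(-9 + 9*7) = √365*(-9 + 63) = √365*54 = 54*√365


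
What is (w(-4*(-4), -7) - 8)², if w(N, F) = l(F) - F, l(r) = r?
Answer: 64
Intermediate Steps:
w(N, F) = 0 (w(N, F) = F - F = 0)
(w(-4*(-4), -7) - 8)² = (0 - 8)² = (-8)² = 64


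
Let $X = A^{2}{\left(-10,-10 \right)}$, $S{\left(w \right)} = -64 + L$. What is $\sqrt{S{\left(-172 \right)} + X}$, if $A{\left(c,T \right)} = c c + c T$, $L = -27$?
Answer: $\sqrt{39909} \approx 199.77$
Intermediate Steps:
$S{\left(w \right)} = -91$ ($S{\left(w \right)} = -64 - 27 = -91$)
$A{\left(c,T \right)} = c^{2} + T c$
$X = 40000$ ($X = \left(- 10 \left(-10 - 10\right)\right)^{2} = \left(\left(-10\right) \left(-20\right)\right)^{2} = 200^{2} = 40000$)
$\sqrt{S{\left(-172 \right)} + X} = \sqrt{-91 + 40000} = \sqrt{39909}$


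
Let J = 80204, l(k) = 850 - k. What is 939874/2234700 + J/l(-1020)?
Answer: 696113243/16072650 ≈ 43.310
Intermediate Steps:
939874/2234700 + J/l(-1020) = 939874/2234700 + 80204/(850 - 1*(-1020)) = 939874*(1/2234700) + 80204/(850 + 1020) = 36149/85950 + 80204/1870 = 36149/85950 + 80204*(1/1870) = 36149/85950 + 40102/935 = 696113243/16072650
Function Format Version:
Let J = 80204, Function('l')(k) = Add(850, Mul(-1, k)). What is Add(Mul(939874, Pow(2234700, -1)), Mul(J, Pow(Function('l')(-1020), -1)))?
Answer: Rational(696113243, 16072650) ≈ 43.310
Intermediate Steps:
Add(Mul(939874, Pow(2234700, -1)), Mul(J, Pow(Function('l')(-1020), -1))) = Add(Mul(939874, Pow(2234700, -1)), Mul(80204, Pow(Add(850, Mul(-1, -1020)), -1))) = Add(Mul(939874, Rational(1, 2234700)), Mul(80204, Pow(Add(850, 1020), -1))) = Add(Rational(36149, 85950), Mul(80204, Pow(1870, -1))) = Add(Rational(36149, 85950), Mul(80204, Rational(1, 1870))) = Add(Rational(36149, 85950), Rational(40102, 935)) = Rational(696113243, 16072650)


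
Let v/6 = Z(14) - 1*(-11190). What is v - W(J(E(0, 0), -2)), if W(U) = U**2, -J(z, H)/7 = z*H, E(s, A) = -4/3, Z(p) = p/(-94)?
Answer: 28252450/423 ≈ 66791.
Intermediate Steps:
Z(p) = -p/94 (Z(p) = p*(-1/94) = -p/94)
E(s, A) = -4/3 (E(s, A) = -4*1/3 = -4/3)
J(z, H) = -7*H*z (J(z, H) = -7*z*H = -7*H*z)
v = 3155538/47 (v = 6*(-1/94*14 - 1*(-11190)) = 6*(-7/47 + 11190) = 6*(525923/47) = 3155538/47 ≈ 67139.)
v - W(J(E(0, 0), -2)) = 3155538/47 - (-7*(-2)*(-4/3))**2 = 3155538/47 - (-56/3)**2 = 3155538/47 - 1*3136/9 = 3155538/47 - 3136/9 = 28252450/423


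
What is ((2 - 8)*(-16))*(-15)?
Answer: -1440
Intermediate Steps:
((2 - 8)*(-16))*(-15) = -6*(-16)*(-15) = 96*(-15) = -1440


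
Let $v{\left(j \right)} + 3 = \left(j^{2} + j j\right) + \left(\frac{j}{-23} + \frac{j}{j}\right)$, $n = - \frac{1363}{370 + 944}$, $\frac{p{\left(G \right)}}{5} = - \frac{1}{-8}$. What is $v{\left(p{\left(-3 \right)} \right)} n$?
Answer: $\frac{1249871}{967104} \approx 1.2924$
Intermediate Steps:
$p{\left(G \right)} = \frac{5}{8}$ ($p{\left(G \right)} = 5 \left(- \frac{1}{-8}\right) = 5 \left(\left(-1\right) \left(- \frac{1}{8}\right)\right) = 5 \cdot \frac{1}{8} = \frac{5}{8}$)
$n = - \frac{1363}{1314} \approx -1.0373$
$v{\left(j \right)} = -2 + 2 j^{2} - \frac{j}{23}$ ($v{\left(j \right)} = -3 + \left(\left(j^{2} + j j\right) + \left(\frac{j}{-23} + \frac{j}{j}\right)\right) = -3 + \left(\left(j^{2} + j^{2}\right) + \left(j \left(- \frac{1}{23}\right) + 1\right)\right) = -3 - \left(-1 - 2 j^{2} + \frac{j}{23}\right) = -3 + \left(1 + 2 j^{2} - \frac{j}{23}\right) = -2 + 2 j^{2} - \frac{j}{23}$)
$v{\left(p{\left(-3 \right)} \right)} n = \left(-2 + 2 \left(\frac{5}{8}\right)^{2} - \frac{5}{184}\right) \left(- \frac{1363}{1314}\right) = \left(-2 + 2 \cdot \frac{25}{64} - \frac{5}{184}\right) \left(- \frac{1363}{1314}\right) = \left(-2 + \frac{25}{32} - \frac{5}{184}\right) \left(- \frac{1363}{1314}\right) = \left(- \frac{917}{736}\right) \left(- \frac{1363}{1314}\right) = \frac{1249871}{967104}$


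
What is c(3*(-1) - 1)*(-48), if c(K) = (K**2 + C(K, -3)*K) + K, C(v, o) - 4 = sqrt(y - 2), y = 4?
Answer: 192 + 192*sqrt(2) ≈ 463.53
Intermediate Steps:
C(v, o) = 4 + sqrt(2) (C(v, o) = 4 + sqrt(4 - 2) = 4 + sqrt(2))
c(K) = K + K**2 + K*(4 + sqrt(2)) (c(K) = (K**2 + (4 + sqrt(2))*K) + K = (K**2 + K*(4 + sqrt(2))) + K = K + K**2 + K*(4 + sqrt(2)))
c(3*(-1) - 1)*(-48) = ((3*(-1) - 1)*(5 + (3*(-1) - 1) + sqrt(2)))*(-48) = ((-3 - 1)*(5 + (-3 - 1) + sqrt(2)))*(-48) = -4*(5 - 4 + sqrt(2))*(-48) = -4*(1 + sqrt(2))*(-48) = (-4 - 4*sqrt(2))*(-48) = 192 + 192*sqrt(2)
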